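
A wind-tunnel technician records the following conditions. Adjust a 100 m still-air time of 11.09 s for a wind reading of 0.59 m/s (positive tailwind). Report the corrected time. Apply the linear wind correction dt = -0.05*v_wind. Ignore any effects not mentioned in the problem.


dt = -0.05 * v_wind = -0.05 * 0.59 = -0.0295 s
t_corrected = t_still + dt = 11.09 + (-0.0295)
t_corrected = 11.0605 s

11.0605 s


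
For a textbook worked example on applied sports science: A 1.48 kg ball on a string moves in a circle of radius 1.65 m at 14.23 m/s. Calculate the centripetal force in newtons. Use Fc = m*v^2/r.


Fc = m * v^2 / r
v^2 = 14.23^2 = 202.4929
Fc = 1.48 * 202.4929 / 1.65
Fc = 299.6895 / 1.65 = 181.63 N

181.63 N


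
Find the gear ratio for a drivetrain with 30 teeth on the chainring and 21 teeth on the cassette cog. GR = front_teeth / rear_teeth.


GR = front_teeth / rear_teeth
GR = 30 / 21
GR = 1.4286

1.4286


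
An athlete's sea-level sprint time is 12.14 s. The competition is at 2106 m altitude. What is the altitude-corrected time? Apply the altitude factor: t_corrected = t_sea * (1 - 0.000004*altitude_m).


Correction factor = 1 - 0.000004 * 2106 = 0.991576
t_corrected = t_sea * factor = 12.14 * 0.991576
t_corrected = 12.0377 s

12.0377 s


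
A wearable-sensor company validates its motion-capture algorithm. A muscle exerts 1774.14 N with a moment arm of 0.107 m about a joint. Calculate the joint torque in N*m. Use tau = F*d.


tau = F * d
tau = 1774.14 * 0.107
tau = 189.833 N*m

189.833 N*m


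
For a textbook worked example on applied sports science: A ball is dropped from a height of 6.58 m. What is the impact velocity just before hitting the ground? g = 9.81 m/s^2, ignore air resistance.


v = sqrt(2 * g * h)
v = sqrt(2 * 9.81 * 6.58)
v = sqrt(129.0996) = 11.3622 m/s

11.3622 m/s


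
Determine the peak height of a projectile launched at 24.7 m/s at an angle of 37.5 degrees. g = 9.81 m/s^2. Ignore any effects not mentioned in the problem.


H = (v*sin(theta))^2 / (2*g)
vy = v*sin(theta) = 24.7 * sin(37.5 deg) = 15.0364 m/s
H = vy^2 / (2*g) = 226.0935 / (2*9.81)
H = 226.0935 / 19.62 = 11.5236 m

11.5236 m


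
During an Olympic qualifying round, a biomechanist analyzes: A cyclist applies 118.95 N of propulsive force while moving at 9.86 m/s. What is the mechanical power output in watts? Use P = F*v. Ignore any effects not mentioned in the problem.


P = F * v
P = 118.95 * 9.86
P = 1172.847 W

1172.847 W


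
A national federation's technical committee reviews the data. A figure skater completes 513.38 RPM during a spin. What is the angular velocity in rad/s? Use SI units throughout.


omega = RPM * 2 * pi / 60
omega = 513.38 * 2 * 3.14159 / 60
omega = 3225.6617 / 60 = 53.761 rad/s

53.761 rad/s


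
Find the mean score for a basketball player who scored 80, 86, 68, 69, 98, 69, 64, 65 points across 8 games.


Average = sum / n
Sum = 599
Average = 599 / 8 = 74.875

74.875


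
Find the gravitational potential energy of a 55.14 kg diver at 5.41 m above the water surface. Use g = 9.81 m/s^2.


PE = m * g * h
PE = 55.14 * 9.81 * 5.41
PE = 540.9234 * 5.41 = 2926.3956 J

2926.3956 J


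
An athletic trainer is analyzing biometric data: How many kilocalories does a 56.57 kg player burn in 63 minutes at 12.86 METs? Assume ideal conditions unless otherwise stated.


kcal = MET * mass * time_hr
Convert time: 63 min = 1.05 hr
kcal = 12.86 * 56.57 * 1.05
kcal = 763.8647 kcal

763.8647 kcal


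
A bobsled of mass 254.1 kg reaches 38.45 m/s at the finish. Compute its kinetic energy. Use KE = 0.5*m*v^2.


KE = 0.5 * m * v^2
KE = 0.5 * 254.1 * 38.45^2
KE = 0.5 * 254.1 * 1478.4025 = 187831.0376 J

187831.0376 J


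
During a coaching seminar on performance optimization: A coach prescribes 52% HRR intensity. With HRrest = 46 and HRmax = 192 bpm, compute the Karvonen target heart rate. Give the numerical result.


Target = HRrest + pct*(HRmax - HRrest)
Heart rate reserve = HRmax - HRrest = 192 - 46 = 146 bpm
Fraction = 52% = 0.52
Target = 46 + 0.52 * 146
Target = 46 + 75.92 = 121.92 bpm

121.92 bpm


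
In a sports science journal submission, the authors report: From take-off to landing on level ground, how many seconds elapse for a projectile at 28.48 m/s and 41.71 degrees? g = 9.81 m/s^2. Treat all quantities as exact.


T = 2*v*sin(theta)/g
sin(theta) = sin(41.71 deg) = 0.6654
T = 2*28.48*0.6654 / 9.81
T = 37.8989 / 9.81 = 3.8633 s

3.8633 s


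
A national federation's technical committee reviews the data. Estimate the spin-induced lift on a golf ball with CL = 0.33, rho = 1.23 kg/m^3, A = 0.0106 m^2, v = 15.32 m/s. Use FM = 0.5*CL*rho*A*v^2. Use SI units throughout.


FM = 0.5 * CL * rho * A * v^2
FM = 0.5 * 0.33 * 1.23 * 0.0106 * 15.32^2
v^2 = 234.7024
FM = 0.5 * 0.33 * 1.23 * 0.0106 * 234.7024 = 0.5049 N

0.5049 N


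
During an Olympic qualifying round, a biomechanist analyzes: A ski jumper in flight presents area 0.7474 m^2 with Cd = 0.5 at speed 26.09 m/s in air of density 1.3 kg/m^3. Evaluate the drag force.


Fd = 0.5 * Cd * rho * A * v^2
Fd = 0.5 * 0.5 * 1.3 * 0.7474 * 26.09^2
v^2 = 680.6881
Fd = 0.5 * 0.5 * 1.3 * 0.7474 * 680.6881 = 165.3425 N

165.3425 N


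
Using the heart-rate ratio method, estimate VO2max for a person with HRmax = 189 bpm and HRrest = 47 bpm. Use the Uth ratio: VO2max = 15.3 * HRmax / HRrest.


VO2max = 15.3 * HRmax / HRrest
VO2max = 15.3 * 189 / 47
VO2max = 2891.7 / 47 = 61.5255 mL/kg/min

61.5255 mL/kg/min


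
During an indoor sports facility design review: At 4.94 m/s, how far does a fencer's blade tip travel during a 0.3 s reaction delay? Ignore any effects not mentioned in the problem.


d = v * t
d = 4.94 * 0.3
d = 1.482 m

1.482 m


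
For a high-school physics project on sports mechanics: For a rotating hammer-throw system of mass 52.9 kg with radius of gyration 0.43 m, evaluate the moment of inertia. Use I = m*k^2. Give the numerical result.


I = m * k^2
I = 52.9 * 0.43^2
I = 52.9 * 0.1849 = 9.7812 kg*m^2

9.7812 kg*m^2


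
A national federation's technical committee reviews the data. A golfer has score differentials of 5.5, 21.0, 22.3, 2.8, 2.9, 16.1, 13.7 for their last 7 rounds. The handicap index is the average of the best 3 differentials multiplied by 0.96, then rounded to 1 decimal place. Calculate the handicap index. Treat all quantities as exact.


All differentials: 5.5, 21.0, 22.3, 2.8, 2.9, 16.1, 13.7
Sorted: 2.8, 2.9, 5.5, 13.7, 16.1, 21.0, 22.3
Best 3: 2.8, 2.9, 5.5
Average of best = 11.2 / 3 = 3.7333
Raw index = 3.7333 * 0.96 = 3.584
Handicap index = round(3.584, 1) = 3.6

3.6


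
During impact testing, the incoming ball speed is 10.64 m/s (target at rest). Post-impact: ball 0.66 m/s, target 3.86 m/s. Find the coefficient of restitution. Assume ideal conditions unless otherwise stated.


e = (v2_after - v1_after) / (v1_before - v2_before)
Numerator = 3.86 - 0.66 = 3.2
Denominator = 10.64 - 0 = 10.64
e = 3.2 / 10.64 = 0.3008

0.3008


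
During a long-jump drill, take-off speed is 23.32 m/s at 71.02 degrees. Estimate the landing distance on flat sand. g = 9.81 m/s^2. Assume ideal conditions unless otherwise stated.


R = v^2 * sin(2*theta) / g
Convert angle to radians: theta = 71.02 deg = 1.2395 rad
sin(2*theta) = sin(2.4791) = 0.6151
R = 23.32^2 * 0.6151 / 9.81
R = 543.8224 * 0.6151 / 9.81 = 34.099 m

34.099 m


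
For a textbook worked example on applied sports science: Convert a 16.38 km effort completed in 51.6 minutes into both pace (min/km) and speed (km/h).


Pace = time / distance = 51.6 min / 16.38 km = 3.1502 min/km
Speed = distance / time_in_hours = 16.38 / 0.86 hr
Speed = 19.0465 km/h

3.1502 min/km, 19.0465 km/h


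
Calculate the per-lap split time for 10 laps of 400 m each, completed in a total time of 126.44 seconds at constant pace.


Split time = total_time / n_laps = 126.44 / 10
Split time = 12.644 s per lap

12.644 s


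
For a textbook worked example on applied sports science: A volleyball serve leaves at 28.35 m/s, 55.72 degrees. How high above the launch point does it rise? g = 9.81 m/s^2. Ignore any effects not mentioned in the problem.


H = (v*sin(theta))^2 / (2*g)
vy = v*sin(theta) = 28.35 * sin(55.72 deg) = 23.4255 m/s
H = vy^2 / (2*g) = 548.7523 / (2*9.81)
H = 548.7523 / 19.62 = 27.969 m

27.969 m


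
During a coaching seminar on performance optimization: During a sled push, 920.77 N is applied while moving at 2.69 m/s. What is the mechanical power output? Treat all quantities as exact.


P = F * v
P = 920.77 * 2.69
P = 2476.8713 W

2476.8713 W


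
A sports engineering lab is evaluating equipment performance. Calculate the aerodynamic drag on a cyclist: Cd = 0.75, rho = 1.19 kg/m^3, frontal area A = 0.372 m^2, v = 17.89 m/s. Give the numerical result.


Fd = 0.5 * Cd * rho * A * v^2
Fd = 0.5 * 0.75 * 1.19 * 0.372 * 17.89^2
v^2 = 320.0521
Fd = 0.5 * 0.75 * 1.19 * 0.372 * 320.0521 = 53.1302 N

53.1302 N


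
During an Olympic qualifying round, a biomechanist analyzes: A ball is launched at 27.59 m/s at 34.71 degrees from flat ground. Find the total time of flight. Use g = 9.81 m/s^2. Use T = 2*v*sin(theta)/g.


T = 2*v*sin(theta)/g
sin(theta) = sin(34.71 deg) = 0.5694
T = 2*27.59*0.5694 / 9.81
T = 31.4208 / 9.81 = 3.2029 s

3.2029 s


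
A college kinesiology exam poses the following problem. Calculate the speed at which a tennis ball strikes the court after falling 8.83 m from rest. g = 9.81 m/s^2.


v = sqrt(2 * g * h)
v = sqrt(2 * 9.81 * 8.83)
v = sqrt(173.2446) = 13.1622 m/s

13.1622 m/s


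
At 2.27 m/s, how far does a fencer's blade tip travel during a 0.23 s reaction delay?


d = v * t
d = 2.27 * 0.23
d = 0.5221 m

0.5221 m


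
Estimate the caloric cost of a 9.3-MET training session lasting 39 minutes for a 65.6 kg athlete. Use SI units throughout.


kcal = MET * mass * time_hr
Convert time: 39 min = 0.65 hr
kcal = 9.3 * 65.6 * 0.65
kcal = 396.552 kcal

396.552 kcal


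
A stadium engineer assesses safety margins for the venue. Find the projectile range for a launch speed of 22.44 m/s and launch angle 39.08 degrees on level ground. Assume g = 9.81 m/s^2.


R = v^2 * sin(2*theta) / g
Convert angle to radians: theta = 39.08 deg = 0.6821 rad
sin(2*theta) = sin(1.3641) = 0.9787
R = 22.44^2 * 0.9787 / 9.81
R = 503.5536 * 0.9787 / 9.81 = 50.2386 m

50.2386 m


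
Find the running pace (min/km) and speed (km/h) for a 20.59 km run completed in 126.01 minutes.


Pace = time / distance = 126.01 min / 20.59 km = 6.12 min/km
Speed = distance / time_in_hours = 20.59 / 2.1002 hr
Speed = 9.804 km/h

6.12 min/km, 9.804 km/h


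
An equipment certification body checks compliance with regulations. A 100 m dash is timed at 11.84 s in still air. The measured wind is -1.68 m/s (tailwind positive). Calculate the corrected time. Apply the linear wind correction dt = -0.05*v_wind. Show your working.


dt = -0.05 * v_wind = -0.05 * -1.68 = 0.084 s
t_corrected = t_still + dt = 11.84 + (0.084)
t_corrected = 11.924 s

11.924 s


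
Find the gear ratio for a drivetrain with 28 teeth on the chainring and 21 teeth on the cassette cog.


GR = front_teeth / rear_teeth
GR = 28 / 21
GR = 1.3333

1.3333


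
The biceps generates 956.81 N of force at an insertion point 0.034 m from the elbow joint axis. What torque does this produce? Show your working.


tau = F * d
tau = 956.81 * 0.034
tau = 32.5315 N*m

32.5315 N*m


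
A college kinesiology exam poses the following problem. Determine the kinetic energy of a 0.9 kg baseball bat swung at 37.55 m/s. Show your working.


KE = 0.5 * m * v^2
KE = 0.5 * 0.9 * 37.55^2
KE = 0.5 * 0.9 * 1410.0025 = 634.5011 J

634.5011 J


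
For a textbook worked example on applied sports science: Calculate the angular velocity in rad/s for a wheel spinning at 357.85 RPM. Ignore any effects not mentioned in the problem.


omega = RPM * 2 * pi / 60
omega = 357.85 * 2 * 3.14159 / 60
omega = 2248.4379 / 60 = 37.474 rad/s

37.474 rad/s


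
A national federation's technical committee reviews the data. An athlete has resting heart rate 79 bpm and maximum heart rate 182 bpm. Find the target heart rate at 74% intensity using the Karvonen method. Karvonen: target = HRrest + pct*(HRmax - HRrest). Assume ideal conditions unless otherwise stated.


Target = HRrest + pct*(HRmax - HRrest)
Heart rate reserve = HRmax - HRrest = 182 - 79 = 103 bpm
Fraction = 74% = 0.74
Target = 79 + 0.74 * 103
Target = 79 + 76.22 = 155.22 bpm

155.22 bpm


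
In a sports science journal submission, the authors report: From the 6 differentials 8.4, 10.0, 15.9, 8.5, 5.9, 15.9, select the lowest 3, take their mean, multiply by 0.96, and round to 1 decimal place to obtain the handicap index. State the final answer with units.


All differentials: 8.4, 10.0, 15.9, 8.5, 5.9, 15.9
Sorted: 5.9, 8.4, 8.5, 10.0, 15.9, 15.9
Best 3: 5.9, 8.4, 8.5
Average of best = 22.8 / 3 = 7.6
Raw index = 7.6 * 0.96 = 7.296
Handicap index = round(7.296, 1) = 7.3

7.3


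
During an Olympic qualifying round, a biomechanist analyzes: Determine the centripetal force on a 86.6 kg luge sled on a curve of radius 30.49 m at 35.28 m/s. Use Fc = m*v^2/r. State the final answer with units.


Fc = m * v^2 / r
v^2 = 35.28^2 = 1244.6784
Fc = 86.6 * 1244.6784 / 30.49
Fc = 107789.1494 / 30.49 = 3535.2296 N

3535.2296 N


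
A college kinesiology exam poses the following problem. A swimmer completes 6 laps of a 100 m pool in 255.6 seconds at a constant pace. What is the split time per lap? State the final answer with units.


Split time = total_time / n_laps = 255.6 / 6
Split time = 42.6 s per lap

42.6 s


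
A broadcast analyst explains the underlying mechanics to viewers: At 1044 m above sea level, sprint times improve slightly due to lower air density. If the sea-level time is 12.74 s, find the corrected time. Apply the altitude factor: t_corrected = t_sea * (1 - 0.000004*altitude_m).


Correction factor = 1 - 0.000004 * 1044 = 0.995824
t_corrected = t_sea * factor = 12.74 * 0.995824
t_corrected = 12.6868 s

12.6868 s


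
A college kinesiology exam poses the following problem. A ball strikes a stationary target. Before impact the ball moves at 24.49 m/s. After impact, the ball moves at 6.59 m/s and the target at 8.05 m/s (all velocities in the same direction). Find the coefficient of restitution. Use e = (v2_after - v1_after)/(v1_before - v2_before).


e = (v2_after - v1_after) / (v1_before - v2_before)
Numerator = 8.05 - 6.59 = 1.46
Denominator = 24.49 - 0 = 24.49
e = 1.46 / 24.49 = 0.0596

0.0596


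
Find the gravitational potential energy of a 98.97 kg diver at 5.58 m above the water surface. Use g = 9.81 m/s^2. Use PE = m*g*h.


PE = m * g * h
PE = 98.97 * 9.81 * 5.58
PE = 970.8957 * 5.58 = 5417.598 J

5417.598 J


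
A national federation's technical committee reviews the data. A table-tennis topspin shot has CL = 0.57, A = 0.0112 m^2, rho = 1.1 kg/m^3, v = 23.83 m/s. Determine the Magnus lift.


FM = 0.5 * CL * rho * A * v^2
FM = 0.5 * 0.57 * 1.1 * 0.0112 * 23.83^2
v^2 = 567.8689
FM = 0.5 * 0.57 * 1.1 * 0.0112 * 567.8689 = 1.9939 N

1.9939 N


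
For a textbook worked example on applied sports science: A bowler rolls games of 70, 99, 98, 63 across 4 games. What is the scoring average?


Average = sum / n
Sum = 330
Average = 330 / 4 = 82.5

82.5


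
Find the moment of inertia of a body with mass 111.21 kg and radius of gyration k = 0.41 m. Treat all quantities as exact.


I = m * k^2
I = 111.21 * 0.41^2
I = 111.21 * 0.1681 = 18.6944 kg*m^2

18.6944 kg*m^2


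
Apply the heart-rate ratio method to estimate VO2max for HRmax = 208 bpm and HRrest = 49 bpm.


VO2max = 15.3 * HRmax / HRrest
VO2max = 15.3 * 208 / 49
VO2max = 3182.4 / 49 = 64.9469 mL/kg/min

64.9469 mL/kg/min


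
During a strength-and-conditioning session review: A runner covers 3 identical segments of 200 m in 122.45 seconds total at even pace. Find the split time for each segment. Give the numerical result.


Split time = total_time / n_laps = 122.45 / 3
Split time = 40.8167 s per lap

40.8167 s


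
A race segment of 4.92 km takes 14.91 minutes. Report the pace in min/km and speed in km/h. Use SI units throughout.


Pace = time / distance = 14.91 min / 4.92 km = 3.0305 min/km
Speed = distance / time_in_hours = 4.92 / 0.2485 hr
Speed = 19.7988 km/h

3.0305 min/km, 19.7988 km/h


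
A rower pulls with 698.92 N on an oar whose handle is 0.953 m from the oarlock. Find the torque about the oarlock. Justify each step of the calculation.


tau = F * d
tau = 698.92 * 0.953
tau = 666.0708 N*m

666.0708 N*m


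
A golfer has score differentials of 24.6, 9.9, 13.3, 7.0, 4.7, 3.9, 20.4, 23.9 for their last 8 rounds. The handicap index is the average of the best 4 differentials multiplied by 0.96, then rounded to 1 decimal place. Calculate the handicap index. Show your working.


All differentials: 24.6, 9.9, 13.3, 7.0, 4.7, 3.9, 20.4, 23.9
Sorted: 3.9, 4.7, 7.0, 9.9, 13.3, 20.4, 23.9, 24.6
Best 4: 3.9, 4.7, 7.0, 9.9
Average of best = 25.5 / 4 = 6.375
Raw index = 6.375 * 0.96 = 6.12
Handicap index = round(6.12, 1) = 6.1

6.1


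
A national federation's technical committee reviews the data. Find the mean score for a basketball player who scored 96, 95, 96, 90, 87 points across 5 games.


Average = sum / n
Sum = 464
Average = 464 / 5 = 92.8

92.8


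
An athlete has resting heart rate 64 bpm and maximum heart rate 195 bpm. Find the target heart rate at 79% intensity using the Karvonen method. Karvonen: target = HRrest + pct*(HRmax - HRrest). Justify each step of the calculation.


Target = HRrest + pct*(HRmax - HRrest)
Heart rate reserve = HRmax - HRrest = 195 - 64 = 131 bpm
Fraction = 79% = 0.79
Target = 64 + 0.79 * 131
Target = 64 + 103.49 = 167.49 bpm

167.49 bpm


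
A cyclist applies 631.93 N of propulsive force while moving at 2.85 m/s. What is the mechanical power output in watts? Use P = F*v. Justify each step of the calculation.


P = F * v
P = 631.93 * 2.85
P = 1801.0005 W

1801.0005 W


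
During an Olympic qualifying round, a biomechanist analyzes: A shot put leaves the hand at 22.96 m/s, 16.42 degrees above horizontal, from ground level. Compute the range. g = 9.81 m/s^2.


R = v^2 * sin(2*theta) / g
Convert angle to radians: theta = 16.42 deg = 0.2866 rad
sin(2*theta) = sin(0.5732) = 0.5423
R = 22.96^2 * 0.5423 / 9.81
R = 527.1616 * 0.5423 / 9.81 = 29.1414 m

29.1414 m


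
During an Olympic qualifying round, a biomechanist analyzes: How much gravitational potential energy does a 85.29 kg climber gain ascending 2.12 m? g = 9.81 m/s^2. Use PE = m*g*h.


PE = m * g * h
PE = 85.29 * 9.81 * 2.12
PE = 836.6949 * 2.12 = 1773.7932 J

1773.7932 J


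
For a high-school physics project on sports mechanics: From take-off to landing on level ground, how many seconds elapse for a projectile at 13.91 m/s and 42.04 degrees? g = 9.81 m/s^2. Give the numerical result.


T = 2*v*sin(theta)/g
sin(theta) = sin(42.04 deg) = 0.6696
T = 2*13.91*0.6696 / 9.81
T = 18.6296 / 9.81 = 1.899 s

1.899 s


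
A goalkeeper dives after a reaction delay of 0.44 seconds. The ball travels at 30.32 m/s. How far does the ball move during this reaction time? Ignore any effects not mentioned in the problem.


d = v * t
d = 30.32 * 0.44
d = 13.3408 m

13.3408 m


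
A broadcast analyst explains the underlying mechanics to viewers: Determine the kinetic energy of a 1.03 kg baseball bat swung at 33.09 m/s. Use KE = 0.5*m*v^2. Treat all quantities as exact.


KE = 0.5 * m * v^2
KE = 0.5 * 1.03 * 33.09^2
KE = 0.5 * 1.03 * 1094.9481 = 563.8983 J

563.8983 J


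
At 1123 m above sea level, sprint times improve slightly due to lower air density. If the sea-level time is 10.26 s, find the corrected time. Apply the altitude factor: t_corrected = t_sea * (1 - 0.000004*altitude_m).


Correction factor = 1 - 0.000004 * 1123 = 0.995508
t_corrected = t_sea * factor = 10.26 * 0.995508
t_corrected = 10.2139 s

10.2139 s


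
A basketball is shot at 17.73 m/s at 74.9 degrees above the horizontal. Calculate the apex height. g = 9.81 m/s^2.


H = (v*sin(theta))^2 / (2*g)
vy = v*sin(theta) = 17.73 * sin(74.9 deg) = 17.1178 m/s
H = vy^2 / (2*g) = 293.0201 / (2*9.81)
H = 293.0201 / 19.62 = 14.9348 m

14.9348 m


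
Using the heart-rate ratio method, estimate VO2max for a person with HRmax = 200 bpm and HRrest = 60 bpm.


VO2max = 15.3 * HRmax / HRrest
VO2max = 15.3 * 200 / 60
VO2max = 3060 / 60 = 51 mL/kg/min

51 mL/kg/min


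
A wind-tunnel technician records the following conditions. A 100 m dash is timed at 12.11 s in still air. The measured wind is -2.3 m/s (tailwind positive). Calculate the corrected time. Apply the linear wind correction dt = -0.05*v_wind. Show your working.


dt = -0.05 * v_wind = -0.05 * -2.3 = 0.115 s
t_corrected = t_still + dt = 12.11 + (0.115)
t_corrected = 12.225 s

12.225 s


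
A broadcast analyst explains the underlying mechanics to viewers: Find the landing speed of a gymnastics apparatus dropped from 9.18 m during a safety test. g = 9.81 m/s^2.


v = sqrt(2 * g * h)
v = sqrt(2 * 9.81 * 9.18)
v = sqrt(180.1116) = 13.4206 m/s

13.4206 m/s


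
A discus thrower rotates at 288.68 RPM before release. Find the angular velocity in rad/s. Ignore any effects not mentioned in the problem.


omega = RPM * 2 * pi / 60
omega = 288.68 * 2 * 3.14159 / 60
omega = 1813.8299 / 60 = 30.2305 rad/s

30.2305 rad/s


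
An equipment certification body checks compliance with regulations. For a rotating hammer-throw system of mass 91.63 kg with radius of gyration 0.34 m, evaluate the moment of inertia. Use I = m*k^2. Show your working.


I = m * k^2
I = 91.63 * 0.34^2
I = 91.63 * 0.1156 = 10.5924 kg*m^2

10.5924 kg*m^2


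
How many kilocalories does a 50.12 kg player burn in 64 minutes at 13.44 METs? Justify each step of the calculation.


kcal = MET * mass * time_hr
Convert time: 64 min = 1.0667 hr
kcal = 13.44 * 50.12 * 1.0667
kcal = 718.5203 kcal

718.5203 kcal


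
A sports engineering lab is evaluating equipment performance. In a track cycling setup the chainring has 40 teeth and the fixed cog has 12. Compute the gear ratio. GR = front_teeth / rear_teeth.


GR = front_teeth / rear_teeth
GR = 40 / 12
GR = 3.3333

3.3333


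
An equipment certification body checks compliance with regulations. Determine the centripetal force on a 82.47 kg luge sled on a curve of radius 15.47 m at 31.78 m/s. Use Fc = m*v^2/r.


Fc = m * v^2 / r
v^2 = 31.78^2 = 1009.9684
Fc = 82.47 * 1009.9684 / 15.47
Fc = 83292.0939 / 15.47 = 5384.1043 N

5384.1043 N


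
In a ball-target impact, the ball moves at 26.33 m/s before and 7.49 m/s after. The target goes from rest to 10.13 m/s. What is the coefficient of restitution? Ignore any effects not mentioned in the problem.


e = (v2_after - v1_after) / (v1_before - v2_before)
Numerator = 10.13 - 7.49 = 2.64
Denominator = 26.33 - 0 = 26.33
e = 2.64 / 26.33 = 0.1003

0.1003


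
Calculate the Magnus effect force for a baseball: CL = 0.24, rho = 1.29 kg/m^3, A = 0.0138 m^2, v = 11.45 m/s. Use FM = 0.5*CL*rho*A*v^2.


FM = 0.5 * CL * rho * A * v^2
FM = 0.5 * 0.24 * 1.29 * 0.0138 * 11.45^2
v^2 = 131.1025
FM = 0.5 * 0.24 * 1.29 * 0.0138 * 131.1025 = 0.2801 N

0.2801 N


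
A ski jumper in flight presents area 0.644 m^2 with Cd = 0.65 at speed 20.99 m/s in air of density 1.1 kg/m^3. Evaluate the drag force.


Fd = 0.5 * Cd * rho * A * v^2
Fd = 0.5 * 0.65 * 1.1 * 0.644 * 20.99^2
v^2 = 440.5801
Fd = 0.5 * 0.65 * 1.1 * 0.644 * 440.5801 = 101.4348 N

101.4348 N


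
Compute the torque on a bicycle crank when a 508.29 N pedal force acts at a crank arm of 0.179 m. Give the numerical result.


tau = F * d
tau = 508.29 * 0.179
tau = 90.9839 N*m

90.9839 N*m


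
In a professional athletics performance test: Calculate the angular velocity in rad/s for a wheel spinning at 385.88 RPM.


omega = RPM * 2 * pi / 60
omega = 385.88 * 2 * 3.14159 / 60
omega = 2424.5555 / 60 = 40.4093 rad/s

40.4093 rad/s


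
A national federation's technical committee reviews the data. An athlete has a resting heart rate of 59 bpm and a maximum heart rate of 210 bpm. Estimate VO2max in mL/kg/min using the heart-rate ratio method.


VO2max = 15.3 * HRmax / HRrest
VO2max = 15.3 * 210 / 59
VO2max = 3213 / 59 = 54.4576 mL/kg/min

54.4576 mL/kg/min


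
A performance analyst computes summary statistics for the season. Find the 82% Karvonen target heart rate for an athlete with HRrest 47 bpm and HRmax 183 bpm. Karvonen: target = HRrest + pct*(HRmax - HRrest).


Target = HRrest + pct*(HRmax - HRrest)
Heart rate reserve = HRmax - HRrest = 183 - 47 = 136 bpm
Fraction = 82% = 0.82
Target = 47 + 0.82 * 136
Target = 47 + 111.52 = 158.52 bpm

158.52 bpm


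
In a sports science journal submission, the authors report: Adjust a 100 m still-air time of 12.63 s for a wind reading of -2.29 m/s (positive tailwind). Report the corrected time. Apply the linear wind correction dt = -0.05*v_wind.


dt = -0.05 * v_wind = -0.05 * -2.29 = 0.1145 s
t_corrected = t_still + dt = 12.63 + (0.1145)
t_corrected = 12.7445 s

12.7445 s


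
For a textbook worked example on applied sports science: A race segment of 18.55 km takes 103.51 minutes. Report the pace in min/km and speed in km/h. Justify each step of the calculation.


Pace = time / distance = 103.51 min / 18.55 km = 5.5801 min/km
Speed = distance / time_in_hours = 18.55 / 1.7252 hr
Speed = 10.7526 km/h

5.5801 min/km, 10.7526 km/h


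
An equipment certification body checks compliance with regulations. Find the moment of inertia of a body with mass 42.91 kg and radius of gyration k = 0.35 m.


I = m * k^2
I = 42.91 * 0.35^2
I = 42.91 * 0.1225 = 5.2565 kg*m^2

5.2565 kg*m^2


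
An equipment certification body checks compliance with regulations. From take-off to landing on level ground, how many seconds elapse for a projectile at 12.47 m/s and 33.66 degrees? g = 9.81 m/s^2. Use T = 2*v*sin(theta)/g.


T = 2*v*sin(theta)/g
sin(theta) = sin(33.66 deg) = 0.5543
T = 2*12.47*0.5543 / 9.81
T = 13.8233 / 9.81 = 1.4091 s

1.4091 s


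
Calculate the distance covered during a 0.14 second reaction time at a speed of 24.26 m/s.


d = v * t
d = 24.26 * 0.14
d = 3.3964 m

3.3964 m


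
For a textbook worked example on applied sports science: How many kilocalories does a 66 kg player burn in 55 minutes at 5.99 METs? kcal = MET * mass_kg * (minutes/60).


kcal = MET * mass * time_hr
Convert time: 55 min = 0.9167 hr
kcal = 5.99 * 66 * 0.9167
kcal = 362.395 kcal

362.395 kcal


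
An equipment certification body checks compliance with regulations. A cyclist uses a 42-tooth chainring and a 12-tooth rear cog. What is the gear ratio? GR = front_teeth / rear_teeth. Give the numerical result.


GR = front_teeth / rear_teeth
GR = 42 / 12
GR = 3.5

3.5


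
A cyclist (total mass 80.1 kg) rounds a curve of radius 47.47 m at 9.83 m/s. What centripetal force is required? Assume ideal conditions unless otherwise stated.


Fc = m * v^2 / r
v^2 = 9.83^2 = 96.6289
Fc = 80.1 * 96.6289 / 47.47
Fc = 7739.9749 / 47.47 = 163.0498 N

163.0498 N


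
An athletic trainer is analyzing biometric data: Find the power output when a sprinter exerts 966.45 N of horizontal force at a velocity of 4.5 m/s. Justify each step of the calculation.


P = F * v
P = 966.45 * 4.5
P = 4349.025 W

4349.025 W


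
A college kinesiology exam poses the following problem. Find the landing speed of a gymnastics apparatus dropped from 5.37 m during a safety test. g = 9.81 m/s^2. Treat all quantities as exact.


v = sqrt(2 * g * h)
v = sqrt(2 * 9.81 * 5.37)
v = sqrt(105.3594) = 10.2645 m/s

10.2645 m/s


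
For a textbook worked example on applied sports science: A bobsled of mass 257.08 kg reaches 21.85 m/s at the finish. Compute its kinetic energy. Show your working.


KE = 0.5 * m * v^2
KE = 0.5 * 257.08 * 21.85^2
KE = 0.5 * 257.08 * 477.4225 = 61367.8882 J

61367.8882 J


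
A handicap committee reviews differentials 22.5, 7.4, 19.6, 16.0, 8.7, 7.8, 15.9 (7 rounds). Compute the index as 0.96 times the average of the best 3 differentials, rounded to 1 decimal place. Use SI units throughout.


All differentials: 22.5, 7.4, 19.6, 16.0, 8.7, 7.8, 15.9
Sorted: 7.4, 7.8, 8.7, 15.9, 16.0, 19.6, 22.5
Best 3: 7.4, 7.8, 8.7
Average of best = 23.9 / 3 = 7.9667
Raw index = 7.9667 * 0.96 = 7.648
Handicap index = round(7.648, 1) = 7.6

7.6


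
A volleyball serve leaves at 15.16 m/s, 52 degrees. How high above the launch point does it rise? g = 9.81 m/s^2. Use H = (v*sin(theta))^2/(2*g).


H = (v*sin(theta))^2 / (2*g)
vy = v*sin(theta) = 15.16 * sin(52 deg) = 11.9462 m/s
H = vy^2 / (2*g) = 142.7127 / (2*9.81)
H = 142.7127 / 19.62 = 7.2738 m

7.2738 m


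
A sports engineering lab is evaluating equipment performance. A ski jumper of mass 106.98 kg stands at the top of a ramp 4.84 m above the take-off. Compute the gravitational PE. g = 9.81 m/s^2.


PE = m * g * h
PE = 106.98 * 9.81 * 4.84
PE = 1049.4738 * 4.84 = 5079.4532 J

5079.4532 J


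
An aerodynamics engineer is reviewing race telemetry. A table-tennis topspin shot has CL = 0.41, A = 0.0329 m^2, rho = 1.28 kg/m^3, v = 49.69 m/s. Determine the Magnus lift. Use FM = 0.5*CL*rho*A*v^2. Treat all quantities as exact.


FM = 0.5 * CL * rho * A * v^2
FM = 0.5 * 0.41 * 1.28 * 0.0329 * 49.69^2
v^2 = 2469.0961
FM = 0.5 * 0.41 * 1.28 * 0.0329 * 2469.0961 = 21.3156 N

21.3156 N


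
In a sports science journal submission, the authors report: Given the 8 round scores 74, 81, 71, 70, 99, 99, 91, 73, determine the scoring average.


Average = sum / n
Sum = 658
Average = 658 / 8 = 82.25

82.25


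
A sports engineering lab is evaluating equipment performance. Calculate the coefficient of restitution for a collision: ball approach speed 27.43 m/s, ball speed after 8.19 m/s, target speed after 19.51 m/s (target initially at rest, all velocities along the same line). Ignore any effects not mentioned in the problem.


e = (v2_after - v1_after) / (v1_before - v2_before)
Numerator = 19.51 - 8.19 = 11.32
Denominator = 27.43 - 0 = 27.43
e = 11.32 / 27.43 = 0.4127

0.4127


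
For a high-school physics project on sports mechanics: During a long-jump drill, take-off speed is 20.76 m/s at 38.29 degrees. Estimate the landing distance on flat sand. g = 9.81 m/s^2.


R = v^2 * sin(2*theta) / g
Convert angle to radians: theta = 38.29 deg = 0.6683 rad
sin(2*theta) = sin(1.3366) = 0.9727
R = 20.76^2 * 0.9727 / 9.81
R = 430.9776 * 0.9727 / 9.81 = 42.7329 m

42.7329 m


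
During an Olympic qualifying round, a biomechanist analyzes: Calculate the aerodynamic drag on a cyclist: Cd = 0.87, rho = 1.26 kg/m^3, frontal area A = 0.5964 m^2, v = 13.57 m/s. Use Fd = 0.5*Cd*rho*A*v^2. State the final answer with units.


Fd = 0.5 * Cd * rho * A * v^2
Fd = 0.5 * 0.87 * 1.26 * 0.5964 * 13.57^2
v^2 = 184.1449
Fd = 0.5 * 0.87 * 1.26 * 0.5964 * 184.1449 = 60.1945 N

60.1945 N


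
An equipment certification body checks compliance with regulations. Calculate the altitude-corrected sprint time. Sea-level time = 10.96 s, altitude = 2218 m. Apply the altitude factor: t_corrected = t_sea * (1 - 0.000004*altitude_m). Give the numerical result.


Correction factor = 1 - 0.000004 * 2218 = 0.991128
t_corrected = t_sea * factor = 10.96 * 0.991128
t_corrected = 10.8628 s

10.8628 s


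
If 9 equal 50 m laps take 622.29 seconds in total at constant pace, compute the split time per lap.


Split time = total_time / n_laps = 622.29 / 9
Split time = 69.1433 s per lap

69.1433 s


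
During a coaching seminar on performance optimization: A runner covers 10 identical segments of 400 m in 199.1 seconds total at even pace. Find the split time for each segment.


Split time = total_time / n_laps = 199.1 / 10
Split time = 19.91 s per lap

19.91 s


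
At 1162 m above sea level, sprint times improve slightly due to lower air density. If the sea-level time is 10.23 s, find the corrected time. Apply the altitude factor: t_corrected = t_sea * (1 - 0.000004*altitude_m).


Correction factor = 1 - 0.000004 * 1162 = 0.995352
t_corrected = t_sea * factor = 10.23 * 0.995352
t_corrected = 10.1825 s

10.1825 s


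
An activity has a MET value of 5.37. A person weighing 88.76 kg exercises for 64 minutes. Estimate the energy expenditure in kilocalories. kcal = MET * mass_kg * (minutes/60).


kcal = MET * mass * time_hr
Convert time: 64 min = 1.0667 hr
kcal = 5.37 * 88.76 * 1.0667
kcal = 508.4173 kcal

508.4173 kcal


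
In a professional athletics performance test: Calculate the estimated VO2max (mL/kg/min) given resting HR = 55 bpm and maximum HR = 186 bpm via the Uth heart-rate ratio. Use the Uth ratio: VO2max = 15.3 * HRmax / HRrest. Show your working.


VO2max = 15.3 * HRmax / HRrest
VO2max = 15.3 * 186 / 55
VO2max = 2845.8 / 55 = 51.7418 mL/kg/min

51.7418 mL/kg/min


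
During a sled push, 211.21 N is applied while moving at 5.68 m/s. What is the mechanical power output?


P = F * v
P = 211.21 * 5.68
P = 1199.6728 W

1199.6728 W


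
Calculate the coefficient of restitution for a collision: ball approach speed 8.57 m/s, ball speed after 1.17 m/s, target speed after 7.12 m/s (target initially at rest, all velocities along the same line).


e = (v2_after - v1_after) / (v1_before - v2_before)
Numerator = 7.12 - 1.17 = 5.95
Denominator = 8.57 - 0 = 8.57
e = 5.95 / 8.57 = 0.6943

0.6943


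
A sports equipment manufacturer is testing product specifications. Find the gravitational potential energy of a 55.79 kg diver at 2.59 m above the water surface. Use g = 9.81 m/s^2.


PE = m * g * h
PE = 55.79 * 9.81 * 2.59
PE = 547.2999 * 2.59 = 1417.5067 J

1417.5067 J


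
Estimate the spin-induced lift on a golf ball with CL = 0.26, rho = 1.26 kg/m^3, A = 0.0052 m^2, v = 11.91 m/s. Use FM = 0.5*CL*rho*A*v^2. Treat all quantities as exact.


FM = 0.5 * CL * rho * A * v^2
FM = 0.5 * 0.26 * 1.26 * 0.0052 * 11.91^2
v^2 = 141.8481
FM = 0.5 * 0.26 * 1.26 * 0.0052 * 141.8481 = 0.1208 N

0.1208 N


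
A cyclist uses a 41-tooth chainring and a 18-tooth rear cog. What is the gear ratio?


GR = front_teeth / rear_teeth
GR = 41 / 18
GR = 2.2778

2.2778


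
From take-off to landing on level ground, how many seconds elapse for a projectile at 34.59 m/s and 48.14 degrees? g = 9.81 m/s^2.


T = 2*v*sin(theta)/g
sin(theta) = sin(48.14 deg) = 0.7448
T = 2*34.59*0.7448 / 9.81
T = 51.5237 / 9.81 = 5.2522 s

5.2522 s


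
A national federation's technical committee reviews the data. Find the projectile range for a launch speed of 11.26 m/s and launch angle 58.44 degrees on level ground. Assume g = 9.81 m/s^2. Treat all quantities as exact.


R = v^2 * sin(2*theta) / g
Convert angle to radians: theta = 58.44 deg = 1.02 rad
sin(2*theta) = sin(2.0399) = 0.892
R = 11.26^2 * 0.892 / 9.81
R = 126.7876 * 0.892 / 9.81 = 11.5279 m

11.5279 m


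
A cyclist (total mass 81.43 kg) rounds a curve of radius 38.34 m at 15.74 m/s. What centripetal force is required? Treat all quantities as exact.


Fc = m * v^2 / r
v^2 = 15.74^2 = 247.7476
Fc = 81.43 * 247.7476 / 38.34
Fc = 20174.0871 / 38.34 = 526.189 N

526.189 N


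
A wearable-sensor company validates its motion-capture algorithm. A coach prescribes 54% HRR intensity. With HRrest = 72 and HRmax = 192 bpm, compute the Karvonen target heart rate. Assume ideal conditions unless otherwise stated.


Target = HRrest + pct*(HRmax - HRrest)
Heart rate reserve = HRmax - HRrest = 192 - 72 = 120 bpm
Fraction = 54% = 0.54
Target = 72 + 0.54 * 120
Target = 72 + 64.8 = 136.8 bpm

136.8 bpm


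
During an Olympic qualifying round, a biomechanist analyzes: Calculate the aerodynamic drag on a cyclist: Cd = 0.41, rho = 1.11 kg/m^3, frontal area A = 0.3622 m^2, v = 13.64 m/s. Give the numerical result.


Fd = 0.5 * Cd * rho * A * v^2
Fd = 0.5 * 0.41 * 1.11 * 0.3622 * 13.64^2
v^2 = 186.0496
Fd = 0.5 * 0.41 * 1.11 * 0.3622 * 186.0496 = 15.3339 N

15.3339 N


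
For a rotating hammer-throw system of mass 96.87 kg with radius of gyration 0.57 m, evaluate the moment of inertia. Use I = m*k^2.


I = m * k^2
I = 96.87 * 0.57^2
I = 96.87 * 0.3249 = 31.4731 kg*m^2

31.4731 kg*m^2


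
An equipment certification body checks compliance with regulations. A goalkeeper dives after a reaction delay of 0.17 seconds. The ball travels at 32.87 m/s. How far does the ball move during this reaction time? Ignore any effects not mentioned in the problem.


d = v * t
d = 32.87 * 0.17
d = 5.5879 m

5.5879 m


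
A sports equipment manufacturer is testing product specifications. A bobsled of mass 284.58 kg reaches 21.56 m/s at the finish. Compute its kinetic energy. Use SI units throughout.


KE = 0.5 * m * v^2
KE = 0.5 * 284.58 * 21.56^2
KE = 0.5 * 284.58 * 464.8336 = 66141.1729 J

66141.1729 J


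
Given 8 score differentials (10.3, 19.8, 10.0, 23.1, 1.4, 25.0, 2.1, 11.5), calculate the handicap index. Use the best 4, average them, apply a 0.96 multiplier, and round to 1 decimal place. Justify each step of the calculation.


All differentials: 10.3, 19.8, 10.0, 23.1, 1.4, 25.0, 2.1, 11.5
Sorted: 1.4, 2.1, 10.0, 10.3, 11.5, 19.8, 23.1, 25.0
Best 4: 1.4, 2.1, 10.0, 10.3
Average of best = 23.8 / 4 = 5.95
Raw index = 5.95 * 0.96 = 5.712
Handicap index = round(5.712, 1) = 5.7

5.7


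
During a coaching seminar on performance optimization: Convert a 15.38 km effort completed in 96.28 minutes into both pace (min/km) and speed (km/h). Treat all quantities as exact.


Pace = time / distance = 96.28 min / 15.38 km = 6.2601 min/km
Speed = distance / time_in_hours = 15.38 / 1.6047 hr
Speed = 9.5845 km/h

6.2601 min/km, 9.5845 km/h


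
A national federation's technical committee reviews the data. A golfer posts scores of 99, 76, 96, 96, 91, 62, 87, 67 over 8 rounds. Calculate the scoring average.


Average = sum / n
Sum = 674
Average = 674 / 8 = 84.25

84.25


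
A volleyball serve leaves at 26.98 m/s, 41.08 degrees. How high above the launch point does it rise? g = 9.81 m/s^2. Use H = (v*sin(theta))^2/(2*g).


H = (v*sin(theta))^2 / (2*g)
vy = v*sin(theta) = 26.98 * sin(41.08 deg) = 17.7289 m/s
H = vy^2 / (2*g) = 314.3134 / (2*9.81)
H = 314.3134 / 19.62 = 16.0201 m

16.0201 m


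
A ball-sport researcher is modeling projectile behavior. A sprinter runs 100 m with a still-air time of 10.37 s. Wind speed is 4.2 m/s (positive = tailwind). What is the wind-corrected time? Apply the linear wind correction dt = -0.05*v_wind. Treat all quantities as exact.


dt = -0.05 * v_wind = -0.05 * 4.2 = -0.21 s
t_corrected = t_still + dt = 10.37 + (-0.21)
t_corrected = 10.16 s

10.16 s


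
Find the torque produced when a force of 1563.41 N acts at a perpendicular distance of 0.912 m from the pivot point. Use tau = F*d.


tau = F * d
tau = 1563.41 * 0.912
tau = 1425.8299 N*m

1425.8299 N*m


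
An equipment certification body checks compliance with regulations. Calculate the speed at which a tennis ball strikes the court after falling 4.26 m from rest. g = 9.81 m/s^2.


v = sqrt(2 * g * h)
v = sqrt(2 * 9.81 * 4.26)
v = sqrt(83.5812) = 9.1423 m/s

9.1423 m/s


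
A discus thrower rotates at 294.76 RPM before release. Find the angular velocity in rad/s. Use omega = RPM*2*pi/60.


omega = RPM * 2 * pi / 60
omega = 294.76 * 2 * 3.14159 / 60
omega = 1852.0317 / 60 = 30.8672 rad/s

30.8672 rad/s


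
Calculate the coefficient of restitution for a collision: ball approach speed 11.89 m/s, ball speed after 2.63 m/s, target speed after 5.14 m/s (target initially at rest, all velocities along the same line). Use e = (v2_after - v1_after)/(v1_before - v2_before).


e = (v2_after - v1_after) / (v1_before - v2_before)
Numerator = 5.14 - 2.63 = 2.51
Denominator = 11.89 - 0 = 11.89
e = 2.51 / 11.89 = 0.2111

0.2111


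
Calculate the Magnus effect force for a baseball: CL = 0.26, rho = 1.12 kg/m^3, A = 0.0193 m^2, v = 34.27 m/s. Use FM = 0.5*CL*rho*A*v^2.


FM = 0.5 * CL * rho * A * v^2
FM = 0.5 * 0.26 * 1.12 * 0.0193 * 34.27^2
v^2 = 1174.4329
FM = 0.5 * 0.26 * 1.12 * 0.0193 * 1174.4329 = 3.3003 N

3.3003 N
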